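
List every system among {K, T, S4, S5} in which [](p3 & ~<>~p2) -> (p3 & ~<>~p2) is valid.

K-tableau for the negation ~([](p3 & ~<>~p2) -> (p3 & ~<>~p2)):
1. ~([](p3 & ~<>~p2) -> (p3 & ~<>~p2)), u
2. [](p3 & ~<>~p2), u   [~->-rule on 1]
3. ~(p3 & ~<>~p2), u   [~->-rule on 1]
4. <>~p2, u   [~&-rule on 3 (branches; this branch)]
5. ~p2, v   [<>-rule on 4: fresh world v, uRv]
6. p3 & ~<>~p2, v   [[]-rule on 2 via uRv]
7. p3, v   [&-rule on 6]
8. ~<>~p2, v   [&-rule on 6]
Accessibility: uRv
Complete open branch: countermodel on a K-frame, so not valid in K.
T-tableau for the negation ~([](p3 & ~<>~p2) -> (p3 & ~<>~p2)):
1. ~([](p3 & ~<>~p2) -> (p3 & ~<>~p2)), u
2. [](p3 & ~<>~p2), u   [~->-rule on 1]
3. ~(p3 & ~<>~p2), u   [~->-rule on 1]
4. p3 & ~<>~p2, u   [[]-rule on 2 via uRu]
5. p3, u   [&-rule on 4]
6. ~<>~p2, u   [&-rule on 4]
7. p2, u   [~<>-rule on 6 via uRu]
8. <>~p2, u   [~&-rule on 3 (branches; this branch)]
9. ~p2, v   [<>-rule on 8: fresh world v, uRv]
10. p3 & ~<>~p2, v   [[]-rule on 2 via uRv]
11. p3, v   [&-rule on 10]
12. ~<>~p2, v   [&-rule on 10]
13. p2, v   [~<>-rule on 6 via uRv]
Accessibility: uRu, uRv, vRv
Branch closes: p2 and ~p2 both at v.
Every branch closes (one shown): valid in T, hence also in S4, S5 (every theorem of T is a theorem of S4 and S5).

T, S4, S5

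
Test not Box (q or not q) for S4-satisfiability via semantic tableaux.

Unsatisfiable

1. not Box (q or not q), w0
2. not (q or not q), w1
3. not q, w1
4. q, w1
Accessibility: w0Rw0, w0Rw1, w1Rw1
Branch closes: q and not q both at w1.
Every branch closes; the branch above is one of them.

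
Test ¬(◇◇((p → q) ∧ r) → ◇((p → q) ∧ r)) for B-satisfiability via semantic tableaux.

1. ¬(◇◇((p → q) ∧ r) → ◇((p → q) ∧ r)), u
2. ◇◇((p → q) ∧ r), u
3. ¬◇((p → q) ∧ r), u
4. ¬((p → q) ∧ r), u
5. ¬r, u
6. ◇((p → q) ∧ r), v
7. ¬((p → q) ∧ r), v
8. ¬r, v
9. (p → q) ∧ r, w
10. p → q, w
11. r, w
12. q, w
Accessibility: uRu, uRv, vRu, vRv, vRw, wRv, wRw

Satisfiable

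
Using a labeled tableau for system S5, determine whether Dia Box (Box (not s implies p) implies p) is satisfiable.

Yes, satisfiable

1. Dia Box (Box (not s implies p) implies p), u
2. Box (Box (not s implies p) implies p), v
3. Box (not s implies p) implies p, u
4. Box (not s implies p) implies p, v
5. p, u
6. p, v
Accessibility: uRu, uRv, vRu, vRv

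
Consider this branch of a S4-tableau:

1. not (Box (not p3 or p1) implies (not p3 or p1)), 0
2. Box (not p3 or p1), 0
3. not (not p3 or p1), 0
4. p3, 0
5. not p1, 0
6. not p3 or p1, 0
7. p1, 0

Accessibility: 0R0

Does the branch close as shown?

Yes, closed

Both p1 and not p1 appear at 0.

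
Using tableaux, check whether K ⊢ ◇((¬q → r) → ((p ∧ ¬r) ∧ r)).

No, not valid

Tableau for the negation ¬◇((¬q → r) → ((p ∧ ¬r) ∧ r)):
1. ¬◇((¬q → r) → ((p ∧ ¬r) ∧ r)), 0
The negation has an open branch (countermodel exists).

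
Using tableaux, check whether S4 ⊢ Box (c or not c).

Valid

Tableau for the negation not Box (c or not c):
1. not Box (c or not c), 0
2. not (c or not c), 1
3. not c, 1
4. c, 1
Accessibility: 0R0, 0R1, 1R1
Branch closes: c and not c both at 1.
All branches of the negation close; one closing branch shown above.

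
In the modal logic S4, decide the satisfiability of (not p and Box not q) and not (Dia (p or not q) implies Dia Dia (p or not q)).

Unsatisfiable (every branch closes)

1. (not p and Box not q) and not (Dia (p or not q) implies Dia Dia (p or not q)), w0
2. not p and Box not q, w0
3. not (Dia (p or not q) implies Dia Dia (p or not q)), w0
4. not p, w0
5. Box not q, w0
6. Dia (p or not q), w0
7. not Dia Dia (p or not q), w0
8. not q, w0
9. not Dia (p or not q), w0
10. not (p or not q), w0
11. q, w0
Accessibility: w0Rw0
Branch closes: q and not q both at w0.
(One branch shown.) All branches close.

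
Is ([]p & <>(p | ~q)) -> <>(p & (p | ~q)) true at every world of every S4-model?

Tableau for the negation ~(([]p & <>(p | ~q)) -> <>(p & (p | ~q))):
1. ~(([]p & <>(p | ~q)) -> <>(p & (p | ~q))), w0
2. []p & <>(p | ~q), w0   [~->-rule on 1]
3. ~<>(p & (p | ~q)), w0   [~->-rule on 1]
4. []p, w0   [&-rule on 2]
5. <>(p | ~q), w0   [&-rule on 2]
6. ~(p & (p | ~q)), w0   [~<>-rule on 3 via w0Rw0]
7. p, w0   [[]-rule on 4 via w0Rw0]
8. ~(p | ~q), w0   [~&-rule on 6 (branches; this branch)]
9. ~p, w0   [~|-rule on 8]
10. q, w0   [~|-rule on 8]
Accessibility: w0Rw0
Branch closes: p and ~p both at w0.
Every branch of the negation's tableau closes; the branch above is one of them.

Yes, valid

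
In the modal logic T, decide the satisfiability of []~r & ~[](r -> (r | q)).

1. []~r & ~[](r -> (r | q)), u
2. []~r, u
3. ~[](r -> (r | q)), u
4. ~r, u
5. ~(r -> (r | q)), v
6. r, v
7. ~(r | q), v
8. ~r, v
9. ~q, v
Accessibility: uRu, uRv, vRv
Branch closes: r and ~r both at v.
All branches of the tableau close; one closing branch shown above.

Unsatisfiable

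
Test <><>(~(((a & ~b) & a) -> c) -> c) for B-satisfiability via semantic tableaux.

Yes, satisfiable

1. <><>(~(((a & ~b) & a) -> c) -> c), w0
2. <>(~(((a & ~b) & a) -> c) -> c), w1
3. ~(((a & ~b) & a) -> c) -> c, w2
4. c, w2
Accessibility: w0Rw0, w0Rw1, w1Rw0, w1Rw1, w1Rw2, w2Rw1, w2Rw2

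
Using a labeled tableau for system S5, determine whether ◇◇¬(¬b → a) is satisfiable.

1. ◇◇¬(¬b → a), 0
2. ◇¬(¬b → a), 1   [◇-rule on 1: fresh world 1, 0R1]
3. ¬(¬b → a), 2   [◇-rule on 2: fresh world 2, 1R2]
4. ¬b, 2   [¬→-rule on 3]
5. ¬a, 2   [¬→-rule on 3]
Accessibility: 0R0, 0R1, 0R2, 1R0, 1R1, 1R2, 2R0, 2R1, 2R2

Satisfiable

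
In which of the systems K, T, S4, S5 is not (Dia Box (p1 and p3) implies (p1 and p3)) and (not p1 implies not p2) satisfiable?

S4-tableau for the formula:
1. not (Dia Box (p1 and p3) implies (p1 and p3)) and (not p1 implies not p2), w0
2. not (Dia Box (p1 and p3) implies (p1 and p3)), w0
3. not p1 implies not p2, w0
4. Dia Box (p1 and p3), w0
5. not (p1 and p3), w0
6. not p2, w0
7. not p3, w0
8. Box (p1 and p3), w1
9. p1 and p3, w1
10. p1, w1
11. p3, w1
Accessibility: w0Rw0, w0Rw1, w1Rw1
Complete open branch: satisfiable in S4, hence also in K, T (this S4-model is also a K-model and a T-model).
S5-tableau for the formula:
1. not (Dia Box (p1 and p3) implies (p1 and p3)) and (not p1 implies not p2), w0
2. not (Dia Box (p1 and p3) implies (p1 and p3)), w0
3. not p1 implies not p2, w0
4. Dia Box (p1 and p3), w0
5. not (p1 and p3), w0
6. not p2, w0
7. not p3, w0
8. Box (p1 and p3), w1
9. p1 and p3, w0
10. p1, w0
11. p3, w0
Accessibility: w0Rw0, w0Rw1, w1Rw0, w1Rw1
Branch closes: p3 and not p3 both at w0.
Every branch closes (one shown): unsatisfiable in S5.

K, T, S4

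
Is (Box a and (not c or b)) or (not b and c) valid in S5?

Tableau for the negation not ((Box a and (not c or b)) or (not b and c)):
1. not ((Box a and (not c or b)) or (not b and c)), 0
2. not (Box a and (not c or b)), 0
3. not (not b and c), 0
4. not Box a, 0
5. not c, 0
6. not a, 1
Accessibility: 0R0, 0R1, 1R0, 1R1
The negation has an open branch (countermodel exists).

Not valid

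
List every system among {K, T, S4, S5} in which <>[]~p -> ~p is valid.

S5

S4-tableau for the negation ~(<>[]~p -> ~p):
1. ~(<>[]~p -> ~p), w0
2. <>[]~p, w0
3. p, w0
4. []~p, w1
5. ~p, w1
Accessibility: w0Rw0, w0Rw1, w1Rw1
Complete open branch: countermodel on an S4-frame, so not valid in S4, nor in K, T (the same frame is also a K-frame and a T-frame).
S5-tableau for the negation ~(<>[]~p -> ~p):
1. ~(<>[]~p -> ~p), w0
2. <>[]~p, w0
3. p, w0
4. []~p, w1
5. ~p, w0
Accessibility: w0Rw0, w0Rw1, w1Rw0, w1Rw1
Branch closes: p and ~p both at w0.
Every branch closes (one shown): valid in S5.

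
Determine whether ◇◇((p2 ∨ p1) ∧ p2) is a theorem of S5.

Tableau for the negation ¬◇◇((p2 ∨ p1) ∧ p2):
1. ¬◇◇((p2 ∨ p1) ∧ p2), u
2. ¬◇((p2 ∨ p1) ∧ p2), u
3. ¬((p2 ∨ p1) ∧ p2), u
4. ¬p2, u
Accessibility: uRu
The negation has an open branch (countermodel exists).

Not valid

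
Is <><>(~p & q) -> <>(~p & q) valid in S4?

Yes, valid

Tableau for the negation ~(<><>(~p & q) -> <>(~p & q)):
1. ~(<><>(~p & q) -> <>(~p & q)), w0
2. <><>(~p & q), w0
3. ~<>(~p & q), w0
4. ~(~p & q), w0
5. ~q, w0
6. <>(~p & q), w1
7. ~(~p & q), w1
8. ~q, w1
9. ~p & q, w2
10. ~p, w2
11. q, w2
12. ~(~p & q), w2
13. ~q, w2
Accessibility: w0Rw0, w0Rw1, w0Rw2, w1Rw1, w1Rw2, w2Rw2
Branch closes: q and ~q both at w2.
Every branch of the negation's tableau closes; the branch above is one of them.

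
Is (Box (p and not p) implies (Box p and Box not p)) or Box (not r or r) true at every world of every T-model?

Tableau for the negation not ((Box (p and not p) implies (Box p and Box not p)) or Box (not r or r)):
1. not ((Box (p and not p) implies (Box p and Box not p)) or Box (not r or r)), u
2. not (Box (p and not p) implies (Box p and Box not p)), u   [neg-or-rule on 1]
3. not Box (not r or r), u   [neg-or-rule on 1]
4. Box (p and not p), u   [neg-implies-rule on 2]
5. not (Box p and Box not p), u   [neg-implies-rule on 2]
6. p and not p, u   [Box-rule on 4 via uRu]
7. p, u   [and-rule on 6]
8. not p, u   [and-rule on 6]
Accessibility: uRu
Branch closes: p and not p both at u.
Every branch of the negation's tableau closes; the branch above is one of them.

Valid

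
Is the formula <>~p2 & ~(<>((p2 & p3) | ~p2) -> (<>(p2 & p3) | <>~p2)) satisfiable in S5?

Unsatisfiable

1. <>~p2 & ~(<>((p2 & p3) | ~p2) -> (<>(p2 & p3) | <>~p2)), u
2. <>~p2, u   [&-rule on 1]
3. ~(<>((p2 & p3) | ~p2) -> (<>(p2 & p3) | <>~p2)), u   [&-rule on 1]
4. <>((p2 & p3) | ~p2), u   [~->-rule on 3]
5. ~(<>(p2 & p3) | <>~p2), u   [~->-rule on 3]
6. ~<>(p2 & p3), u   [~|-rule on 5]
7. ~<>~p2, u   [~|-rule on 5]
8. ~(p2 & p3), u   [~<>-rule on 6 via uRu]
9. p2, u   [~<>-rule on 7 via uRu]
10. ~p3, u   [~&-rule on 8 (branches; this branch)]
11. ~p2, v   [<>-rule on 2: fresh world v, uRv]
12. ~(p2 & p3), v   [~<>-rule on 6 via uRv]
13. p2, v   [~<>-rule on 7 via uRv]
Accessibility: uRu, uRv, vRu, vRv
Branch closes: p2 and ~p2 both at v.
All branches of the tableau close; one closing branch shown above.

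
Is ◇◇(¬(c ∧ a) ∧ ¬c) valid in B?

Tableau for the negation ¬◇◇(¬(c ∧ a) ∧ ¬c):
1. ¬◇◇(¬(c ∧ a) ∧ ¬c), 0
2. ¬◇(¬(c ∧ a) ∧ ¬c), 0
3. ¬(¬(c ∧ a) ∧ ¬c), 0
4. c, 0
Accessibility: 0R0
The negation has an open branch (countermodel exists).

No, not valid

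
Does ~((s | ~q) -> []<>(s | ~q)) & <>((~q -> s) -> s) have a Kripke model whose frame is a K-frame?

Yes, satisfiable

1. ~((s | ~q) -> []<>(s | ~q)) & <>((~q -> s) -> s), u
2. ~((s | ~q) -> []<>(s | ~q)), u
3. <>((~q -> s) -> s), u
4. s | ~q, u
5. ~[]<>(s | ~q), u
6. ~q, u
7. (~q -> s) -> s, v
8. s, v
9. ~<>(s | ~q), w
Accessibility: uRv, uRw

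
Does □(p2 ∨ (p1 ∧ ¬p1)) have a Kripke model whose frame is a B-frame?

1. □(p2 ∨ (p1 ∧ ¬p1)), w0
2. p2 ∨ (p1 ∧ ¬p1), w0
3. p2, w0
Accessibility: w0Rw0

Yes, satisfiable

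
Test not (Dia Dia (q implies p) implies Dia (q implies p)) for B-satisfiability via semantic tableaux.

Satisfiable (open branch found)

1. not (Dia Dia (q implies p) implies Dia (q implies p)), 0
2. Dia Dia (q implies p), 0
3. not Dia (q implies p), 0
4. not (q implies p), 0
5. q, 0
6. not p, 0
7. Dia (q implies p), 1
8. not (q implies p), 1
9. q, 1
10. not p, 1
11. q implies p, 2
12. p, 2
Accessibility: 0R0, 0R1, 1R0, 1R1, 1R2, 2R1, 2R2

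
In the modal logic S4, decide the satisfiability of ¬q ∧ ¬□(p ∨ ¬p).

1. ¬q ∧ ¬□(p ∨ ¬p), 0
2. ¬q, 0   [∧-rule on 1]
3. ¬□(p ∨ ¬p), 0   [∧-rule on 1]
4. ¬(p ∨ ¬p), 1   [¬□-rule on 3: fresh world 1, 0R1]
5. ¬p, 1   [¬∨-rule on 4]
6. p, 1   [¬∨-rule on 4]
Accessibility: 0R0, 0R1, 1R1
Branch closes: p and ¬p both at 1.
Every branch closes; the branch above is one of them.

Unsatisfiable (every branch closes)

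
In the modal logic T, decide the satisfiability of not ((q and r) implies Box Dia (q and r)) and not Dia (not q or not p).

Satisfiable (open branch found)

1. not ((q and r) implies Box Dia (q and r)) and not Dia (not q or not p), u
2. not ((q and r) implies Box Dia (q and r)), u   [and-rule on 1]
3. not Dia (not q or not p), u   [and-rule on 1]
4. q and r, u   [neg-implies-rule on 2]
5. not Box Dia (q and r), u   [neg-implies-rule on 2]
6. q, u   [and-rule on 4]
7. r, u   [and-rule on 4]
8. not (not q or not p), u   [neg-Dia-rule on 3 via uRu]
9. p, u   [neg-or-rule on 8]
10. not Dia (q and r), v   [neg-Box-rule on 5: fresh world v, uRv]
11. not (not q or not p), v   [neg-Dia-rule on 3 via uRv]
12. q, v   [neg-or-rule on 11]
13. p, v   [neg-or-rule on 11]
14. not (q and r), v   [neg-Dia-rule on 10 via vRv]
15. not r, v   [neg-and-rule on 14 (branches; this branch)]
Accessibility: uRu, uRv, vRv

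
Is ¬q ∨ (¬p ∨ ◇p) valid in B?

Tableau for the negation ¬(¬q ∨ (¬p ∨ ◇p)):
1. ¬(¬q ∨ (¬p ∨ ◇p)), u
2. q, u   [¬∨-rule on 1]
3. ¬(¬p ∨ ◇p), u   [¬∨-rule on 1]
4. p, u   [¬∨-rule on 3]
5. ¬◇p, u   [¬∨-rule on 3]
6. ¬p, u   [¬◇-rule on 5 via uRu]
Accessibility: uRu
Branch closes: p and ¬p both at u.
Every branch of the negation's tableau closes; the branch above is one of them.

Yes, valid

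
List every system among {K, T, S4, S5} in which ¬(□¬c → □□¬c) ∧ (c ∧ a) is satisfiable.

T-tableau for the formula:
1. ¬(□¬c → □□¬c) ∧ (c ∧ a), w0
2. ¬(□¬c → □□¬c), w0
3. c ∧ a, w0
4. □¬c, w0
5. ¬□□¬c, w0
6. c, w0
7. a, w0
8. ¬c, w0
Accessibility: w0Rw0
Branch closes: c and ¬c both at w0.
Every branch closes (one shown): unsatisfiable in T, hence also in S4, S5 (every S4/S5-frame is a T-frame).
K-tableau for the formula:
1. ¬(□¬c → □□¬c) ∧ (c ∧ a), w0
2. ¬(□¬c → □□¬c), w0
3. c ∧ a, w0
4. □¬c, w0
5. ¬□□¬c, w0
6. c, w0
7. a, w0
8. ¬□¬c, w1
9. ¬c, w1
10. c, w2
Accessibility: w0Rw1, w1Rw2
Complete open branch: satisfiable in K.

K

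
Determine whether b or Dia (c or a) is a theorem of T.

Tableau for the negation not (b or Dia (c or a)):
1. not (b or Dia (c or a)), w0
2. not b, w0   [neg-or-rule on 1]
3. not Dia (c or a), w0   [neg-or-rule on 1]
4. not (c or a), w0   [neg-Dia-rule on 3 via w0Rw0]
5. not c, w0   [neg-or-rule on 4]
6. not a, w0   [neg-or-rule on 4]
Accessibility: w0Rw0
The negation has an open branch (countermodel exists).

No, not valid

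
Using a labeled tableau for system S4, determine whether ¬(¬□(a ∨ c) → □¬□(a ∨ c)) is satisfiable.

1. ¬(¬□(a ∨ c) → □¬□(a ∨ c)), 0
2. ¬□(a ∨ c), 0
3. ¬□¬□(a ∨ c), 0
4. ¬(a ∨ c), 1
5. ¬a, 1
6. ¬c, 1
7. □(a ∨ c), 2
8. a ∨ c, 2
9. c, 2
Accessibility: 0R0, 0R1, 0R2, 1R1, 2R2

Yes, satisfiable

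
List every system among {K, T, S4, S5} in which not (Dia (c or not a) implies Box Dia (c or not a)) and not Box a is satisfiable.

K, T, S4

S5-tableau for the formula:
1. not (Dia (c or not a) implies Box Dia (c or not a)) and not Box a, w0
2. not (Dia (c or not a) implies Box Dia (c or not a)), w0
3. not Box a, w0
4. Dia (c or not a), w0
5. not Box Dia (c or not a), w0
6. not a, w1
7. c or not a, w2
8. not a, w2
9. not Dia (c or not a), w3
10. not (c or not a), w0
11. not c, w0
12. a, w0
13. not (c or not a), w1
14. not c, w1
15. a, w1
Accessibility: w0Rw0, w0Rw1, w0Rw2, w0Rw3, w1Rw0, w1Rw1, w1Rw2, w1Rw3, w2Rw0, w2Rw1, w2Rw2, w2Rw3, w3Rw0, w3Rw1, w3Rw2, w3Rw3
Branch closes: a and not a both at w1.
Every branch closes (one shown): unsatisfiable in S5.
S4-tableau for the formula:
1. not (Dia (c or not a) implies Box Dia (c or not a)) and not Box a, w0
2. not (Dia (c or not a) implies Box Dia (c or not a)), w0
3. not Box a, w0
4. Dia (c or not a), w0
5. not Box Dia (c or not a), w0
6. not a, w1
7. c or not a, w2
8. not a, w2
9. not Dia (c or not a), w3
10. not (c or not a), w3
11. not c, w3
12. a, w3
Accessibility: w0Rw0, w0Rw1, w0Rw2, w0Rw3, w1Rw1, w2Rw2, w3Rw3
Complete open branch: satisfiable in S4, hence also in K, T (this S4-model is also a K-model and a T-model).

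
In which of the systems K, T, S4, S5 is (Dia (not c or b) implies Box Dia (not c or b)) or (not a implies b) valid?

S5-tableau for the negation not ((Dia (not c or b) implies Box Dia (not c or b)) or (not a implies b)):
1. not ((Dia (not c or b) implies Box Dia (not c or b)) or (not a implies b)), w0
2. not (Dia (not c or b) implies Box Dia (not c or b)), w0
3. not (not a implies b), w0
4. Dia (not c or b), w0
5. not Box Dia (not c or b), w0
6. not a, w0
7. not b, w0
8. not c or b, w1
9. b, w1
10. not Dia (not c or b), w2
11. not (not c or b), w0
12. c, w0
13. not (not c or b), w1
14. c, w1
15. not b, w1
Accessibility: w0Rw0, w0Rw1, w0Rw2, w1Rw0, w1Rw1, w1Rw2, w2Rw0, w2Rw1, w2Rw2
Branch closes: b and not b both at w1.
Every branch closes (one shown): valid in S5.
S4-tableau for the negation not ((Dia (not c or b) implies Box Dia (not c or b)) or (not a implies b)):
1. not ((Dia (not c or b) implies Box Dia (not c or b)) or (not a implies b)), w0
2. not (Dia (not c or b) implies Box Dia (not c or b)), w0
3. not (not a implies b), w0
4. Dia (not c or b), w0
5. not Box Dia (not c or b), w0
6. not a, w0
7. not b, w0
8. not c or b, w1
9. b, w1
10. not Dia (not c or b), w2
11. not (not c or b), w2
12. c, w2
13. not b, w2
Accessibility: w0Rw0, w0Rw1, w0Rw2, w1Rw1, w2Rw2
Complete open branch: countermodel on an S4-frame, so not valid in S4, nor in K, T (the same frame is also a K-frame and a T-frame).

S5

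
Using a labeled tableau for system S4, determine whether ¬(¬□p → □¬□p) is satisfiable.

1. ¬(¬□p → □¬□p), 0
2. ¬□p, 0   [¬→-rule on 1]
3. ¬□¬□p, 0   [¬→-rule on 1]
4. ¬p, 1   [¬□-rule on 2: fresh world 1, 0R1]
5. □p, 2   [¬□-rule on 3: fresh world 2, 0R2]
6. p, 2   [□-rule on 5 via 2R2]
Accessibility: 0R0, 0R1, 0R2, 1R1, 2R2

Yes, satisfiable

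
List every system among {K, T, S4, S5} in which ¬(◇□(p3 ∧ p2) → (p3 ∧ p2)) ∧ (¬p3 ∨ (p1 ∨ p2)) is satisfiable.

S4-tableau for the formula:
1. ¬(◇□(p3 ∧ p2) → (p3 ∧ p2)) ∧ (¬p3 ∨ (p1 ∨ p2)), 0
2. ¬(◇□(p3 ∧ p2) → (p3 ∧ p2)), 0
3. ¬p3 ∨ (p1 ∨ p2), 0
4. ◇□(p3 ∧ p2), 0
5. ¬(p3 ∧ p2), 0
6. p1 ∨ p2, 0
7. ¬p2, 0
8. p1, 0
9. □(p3 ∧ p2), 1
10. p3 ∧ p2, 1
11. p3, 1
12. p2, 1
Accessibility: 0R0, 0R1, 1R1
Complete open branch: satisfiable in S4, hence also in K, T (this S4-model is also a K-model and a T-model).
S5-tableau for the formula:
1. ¬(◇□(p3 ∧ p2) → (p3 ∧ p2)) ∧ (¬p3 ∨ (p1 ∨ p2)), 0
2. ¬(◇□(p3 ∧ p2) → (p3 ∧ p2)), 0
3. ¬p3 ∨ (p1 ∨ p2), 0
4. ◇□(p3 ∧ p2), 0
5. ¬(p3 ∧ p2), 0
6. p1 ∨ p2, 0
7. ¬p2, 0
8. p1, 0
9. □(p3 ∧ p2), 1
10. p3 ∧ p2, 0
11. p3, 0
12. p2, 0
Accessibility: 0R0, 0R1, 1R0, 1R1
Branch closes: p2 and ¬p2 both at 0.
Every branch closes (one shown): unsatisfiable in S5.

K, T, S4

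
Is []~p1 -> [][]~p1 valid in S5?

Yes, valid

Tableau for the negation ~([]~p1 -> [][]~p1):
1. ~([]~p1 -> [][]~p1), 0
2. []~p1, 0
3. ~[][]~p1, 0
4. ~p1, 0
5. ~[]~p1, 1
6. ~p1, 1
7. p1, 2
8. ~p1, 2
Accessibility: 0R0, 0R1, 0R2, 1R0, 1R1, 1R2, 2R0, 2R1, 2R2
Branch closes: p1 and ~p1 both at 2.
All branches of the negation close; one closing branch shown above.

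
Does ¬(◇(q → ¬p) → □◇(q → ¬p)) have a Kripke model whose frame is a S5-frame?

Unsatisfiable (every branch closes)

1. ¬(◇(q → ¬p) → □◇(q → ¬p)), w0
2. ◇(q → ¬p), w0   [¬→-rule on 1]
3. ¬□◇(q → ¬p), w0   [¬→-rule on 1]
4. q → ¬p, w1   [◇-rule on 2: fresh world w1, w0Rw1]
5. ¬p, w1   [→-rule on 4 (branches; this branch)]
6. ¬◇(q → ¬p), w2   [¬□-rule on 3: fresh world w2, w0Rw2]
7. ¬(q → ¬p), w0   [¬◇-rule on 6 via w2Rw0]
8. q, w0   [¬→-rule on 7]
9. p, w0   [¬→-rule on 7]
10. ¬(q → ¬p), w1   [¬◇-rule on 6 via w2Rw1]
11. q, w1   [¬→-rule on 10]
12. p, w1   [¬→-rule on 10]
Accessibility: w0Rw0, w0Rw1, w0Rw2, w1Rw0, w1Rw1, w1Rw2, w2Rw0, w2Rw1, w2Rw2
Branch closes: p and ¬p both at w1.
All branches of the tableau close; one closing branch shown above.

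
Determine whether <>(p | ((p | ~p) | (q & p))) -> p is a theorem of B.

No, not valid

Tableau for the negation ~(<>(p | ((p | ~p) | (q & p))) -> p):
1. ~(<>(p | ((p | ~p) | (q & p))) -> p), w0
2. <>(p | ((p | ~p) | (q & p))), w0
3. ~p, w0
4. p | ((p | ~p) | (q & p)), w1
5. (p | ~p) | (q & p), w1
6. q & p, w1
7. q, w1
8. p, w1
Accessibility: w0Rw0, w0Rw1, w1Rw0, w1Rw1
The negation has an open branch (countermodel exists).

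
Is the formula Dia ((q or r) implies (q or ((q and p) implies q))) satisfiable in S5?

1. Dia ((q or r) implies (q or ((q and p) implies q))), 0
2. (q or r) implies (q or ((q and p) implies q)), 1
3. q or ((q and p) implies q), 1
4. (q and p) implies q, 1
5. q, 1
Accessibility: 0R0, 0R1, 1R0, 1R1

Satisfiable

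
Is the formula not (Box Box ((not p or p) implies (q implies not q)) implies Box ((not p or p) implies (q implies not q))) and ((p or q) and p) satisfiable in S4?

No, unsatisfiable

1. not (Box Box ((not p or p) implies (q implies not q)) implies Box ((not p or p) implies (q implies not q))) and ((p or q) and p), w0
2. not (Box Box ((not p or p) implies (q implies not q)) implies Box ((not p or p) implies (q implies not q))), w0
3. (p or q) and p, w0
4. Box Box ((not p or p) implies (q implies not q)), w0
5. not Box ((not p or p) implies (q implies not q)), w0
6. p or q, w0
7. p, w0
8. Box ((not p or p) implies (q implies not q)), w0
9. (not p or p) implies (q implies not q), w0
10. q implies not q, w0
11. not q, w0
12. not ((not p or p) implies (q implies not q)), w1
13. not p or p, w1
14. not (q implies not q), w1
15. q, w1
16. Box ((not p or p) implies (q implies not q)), w1
17. (not p or p) implies (q implies not q), w1
18. p, w1
19. q implies not q, w1
20. not q, w1
Accessibility: w0Rw0, w0Rw1, w1Rw1
Branch closes: q and not q both at w1.
(One branch shown.) All branches close.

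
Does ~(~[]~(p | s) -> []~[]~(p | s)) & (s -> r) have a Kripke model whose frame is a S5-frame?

1. ~(~[]~(p | s) -> []~[]~(p | s)) & (s -> r), w0
2. ~(~[]~(p | s) -> []~[]~(p | s)), w0
3. s -> r, w0
4. ~[]~(p | s), w0
5. ~[]~[]~(p | s), w0
6. r, w0
7. p | s, w1
8. s, w1
9. []~(p | s), w2
10. ~(p | s), w0
11. ~p, w0
12. ~s, w0
13. ~(p | s), w1
14. ~p, w1
15. ~s, w1
Accessibility: w0Rw0, w0Rw1, w0Rw2, w1Rw0, w1Rw1, w1Rw2, w2Rw0, w2Rw1, w2Rw2
Branch closes: s and ~s both at w1.
(One branch shown.) All branches close.

Unsatisfiable (every branch closes)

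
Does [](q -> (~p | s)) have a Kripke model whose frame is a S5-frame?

Satisfiable (open branch found)

1. [](q -> (~p | s)), 0
2. q -> (~p | s), 0   [[]-rule on 1 via 0R0]
3. ~p | s, 0   [->-rule on 2 (branches; this branch)]
4. s, 0   [|-rule on 3 (branches; this branch)]
Accessibility: 0R0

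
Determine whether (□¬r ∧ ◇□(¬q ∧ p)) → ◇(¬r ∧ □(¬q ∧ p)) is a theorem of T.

Valid in T

Tableau for the negation ¬((□¬r ∧ ◇□(¬q ∧ p)) → ◇(¬r ∧ □(¬q ∧ p))):
1. ¬((□¬r ∧ ◇□(¬q ∧ p)) → ◇(¬r ∧ □(¬q ∧ p))), w0
2. □¬r ∧ ◇□(¬q ∧ p), w0
3. ¬◇(¬r ∧ □(¬q ∧ p)), w0
4. □¬r, w0
5. ◇□(¬q ∧ p), w0
6. ¬(¬r ∧ □(¬q ∧ p)), w0
7. ¬r, w0
8. ¬□(¬q ∧ p), w0
9. □(¬q ∧ p), w1
10. ¬(¬r ∧ □(¬q ∧ p)), w1
11. ¬r, w1
12. ¬q ∧ p, w1
13. ¬q, w1
14. p, w1
15. ¬□(¬q ∧ p), w1
16. ¬(¬q ∧ p), w2
17. ¬(¬r ∧ □(¬q ∧ p)), w2
18. ¬r, w2
19. ¬p, w2
20. ¬□(¬q ∧ p), w2
21. ¬(¬q ∧ p), w3
22. ¬q ∧ p, w3
23. ¬q, w3
24. p, w3
25. ¬p, w3
Accessibility: w0Rw0, w0Rw1, w0Rw2, w1Rw1, w1Rw3, w2Rw2, w3Rw3
Branch closes: p and ¬p both at w3.
Every branch of the negation's tableau closes; the branch above is one of them.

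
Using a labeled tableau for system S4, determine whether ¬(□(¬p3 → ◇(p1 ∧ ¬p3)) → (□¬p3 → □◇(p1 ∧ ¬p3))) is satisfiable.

Unsatisfiable

1. ¬(□(¬p3 → ◇(p1 ∧ ¬p3)) → (□¬p3 → □◇(p1 ∧ ¬p3))), w0
2. □(¬p3 → ◇(p1 ∧ ¬p3)), w0
3. ¬(□¬p3 → □◇(p1 ∧ ¬p3)), w0
4. □¬p3, w0
5. ¬□◇(p1 ∧ ¬p3), w0
6. ¬p3 → ◇(p1 ∧ ¬p3), w0
7. ¬p3, w0
8. ◇(p1 ∧ ¬p3), w0
9. ¬◇(p1 ∧ ¬p3), w1
10. ¬p3 → ◇(p1 ∧ ¬p3), w1
11. ¬p3, w1
12. ¬(p1 ∧ ¬p3), w1
13. ◇(p1 ∧ ¬p3), w1
14. ¬p1, w1
15. p1 ∧ ¬p3, w2
16. p1, w2
17. ¬p3, w2
18. ¬p3 → ◇(p1 ∧ ¬p3), w2
19. ◇(p1 ∧ ¬p3), w2
20. p1 ∧ ¬p3, w3
21. p1, w3
22. ¬p3, w3
23. ¬p3 → ◇(p1 ∧ ¬p3), w3
24. ¬(p1 ∧ ¬p3), w3
25. ◇(p1 ∧ ¬p3), w3
26. p3, w3
Accessibility: w0Rw0, w0Rw1, w0Rw2, w0Rw3, w1Rw1, w1Rw3, w2Rw2, w3Rw3
Branch closes: p3 and ¬p3 both at w3.
(One branch shown.) All branches close.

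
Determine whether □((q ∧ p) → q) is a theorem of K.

Yes, valid

Tableau for the negation ¬□((q ∧ p) → q):
1. ¬□((q ∧ p) → q), 0
2. ¬((q ∧ p) → q), 1
3. q ∧ p, 1
4. ¬q, 1
5. q, 1
6. p, 1
Accessibility: 0R1
Branch closes: q and ¬q both at 1.
Every branch of the negation's tableau closes; the branch above is one of them.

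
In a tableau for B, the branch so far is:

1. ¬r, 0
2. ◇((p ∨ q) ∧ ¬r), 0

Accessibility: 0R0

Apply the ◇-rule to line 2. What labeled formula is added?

a fresh world 1 with 0R1, and (p ∨ q) ∧ ¬r at 1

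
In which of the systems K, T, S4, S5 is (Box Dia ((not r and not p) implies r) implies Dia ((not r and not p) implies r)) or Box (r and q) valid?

K-tableau for the negation not ((Box Dia ((not r and not p) implies r) implies Dia ((not r and not p) implies r)) or Box (r and q)):
1. not ((Box Dia ((not r and not p) implies r) implies Dia ((not r and not p) implies r)) or Box (r and q)), u
2. not (Box Dia ((not r and not p) implies r) implies Dia ((not r and not p) implies r)), u   [neg-or-rule on 1]
3. not Box (r and q), u   [neg-or-rule on 1]
4. Box Dia ((not r and not p) implies r), u   [neg-implies-rule on 2]
5. not Dia ((not r and not p) implies r), u   [neg-implies-rule on 2]
6. not (r and q), v   [neg-Box-rule on 3: fresh world v, uRv]
7. Dia ((not r and not p) implies r), v   [Box-rule on 4 via uRv]
8. not ((not r and not p) implies r), v   [neg-Dia-rule on 5 via uRv]
9. not r and not p, v   [neg-implies-rule on 8]
10. not r, v   [neg-implies-rule on 8]
11. not p, v   [and-rule on 9]
12. not q, v   [neg-and-rule on 6 (branches; this branch)]
13. (not r and not p) implies r, w   [Dia-rule on 7: fresh world w, vRw]
14. r, w   [implies-rule on 13 (branches; this branch)]
Accessibility: uRv, vRw
Complete open branch: countermodel on a K-frame, so not valid in K.
T-tableau for the negation not ((Box Dia ((not r and not p) implies r) implies Dia ((not r and not p) implies r)) or Box (r and q)):
1. not ((Box Dia ((not r and not p) implies r) implies Dia ((not r and not p) implies r)) or Box (r and q)), u
2. not (Box Dia ((not r and not p) implies r) implies Dia ((not r and not p) implies r)), u   [neg-or-rule on 1]
3. not Box (r and q), u   [neg-or-rule on 1]
4. Box Dia ((not r and not p) implies r), u   [neg-implies-rule on 2]
5. not Dia ((not r and not p) implies r), u   [neg-implies-rule on 2]
6. Dia ((not r and not p) implies r), u   [Box-rule on 4 via uRu]
7. not ((not r and not p) implies r), u   [neg-Dia-rule on 5 via uRu]
8. not r and not p, u   [neg-implies-rule on 7]
9. not r, u   [neg-implies-rule on 7]
10. not p, u   [and-rule on 8]
11. not (r and q), v   [neg-Box-rule on 3: fresh world v, uRv]
12. Dia ((not r and not p) implies r), v   [Box-rule on 4 via uRv]
13. not ((not r and not p) implies r), v   [neg-Dia-rule on 5 via uRv]
14. not r and not p, v   [neg-implies-rule on 13]
15. not r, v   [neg-implies-rule on 13]
16. not p, v   [and-rule on 14]
17. not q, v   [neg-and-rule on 11 (branches; this branch)]
18. (not r and not p) implies r, w   [Dia-rule on 6: fresh world w, uRw]
19. Dia ((not r and not p) implies r), w   [Box-rule on 4 via uRw]
20. not ((not r and not p) implies r), w   [neg-Dia-rule on 5 via uRw]
21. not r and not p, w   [neg-implies-rule on 20]
22. not r, w   [neg-implies-rule on 20]
23. not p, w   [and-rule on 21]
24. not (not r and not p), w   [implies-rule on 18 (branches; this branch)]
25. p, w   [neg-and-rule on 24 (branches; this branch)]
Accessibility: uRu, uRv, uRw, vRv, wRw
Branch closes: p and not p both at w.
Every branch closes (one shown): valid in T, hence also in S4, S5 (every theorem of T is a theorem of S4 and S5).

T, S4, S5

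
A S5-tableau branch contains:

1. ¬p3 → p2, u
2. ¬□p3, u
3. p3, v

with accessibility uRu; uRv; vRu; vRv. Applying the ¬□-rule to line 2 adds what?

a fresh world w with uRw, and ¬p3 at w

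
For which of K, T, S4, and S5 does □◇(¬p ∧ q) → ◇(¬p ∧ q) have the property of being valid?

T, S4, S5

T-tableau for the negation ¬(□◇(¬p ∧ q) → ◇(¬p ∧ q)):
1. ¬(□◇(¬p ∧ q) → ◇(¬p ∧ q)), u
2. □◇(¬p ∧ q), u
3. ¬◇(¬p ∧ q), u
4. ◇(¬p ∧ q), u
5. ¬(¬p ∧ q), u
6. ¬q, u
7. ¬p ∧ q, v
8. ¬p, v
9. q, v
10. ◇(¬p ∧ q), v
11. ¬(¬p ∧ q), v
12. ¬q, v
Accessibility: uRu, uRv, vRv
Branch closes: q and ¬q both at v.
Every branch closes (one shown): valid in T, hence also in S4, S5 (every theorem of T is a theorem of S4 and S5).
K-tableau for the negation ¬(□◇(¬p ∧ q) → ◇(¬p ∧ q)):
1. ¬(□◇(¬p ∧ q) → ◇(¬p ∧ q)), u
2. □◇(¬p ∧ q), u
3. ¬◇(¬p ∧ q), u
Complete open branch: countermodel on a K-frame, so not valid in K.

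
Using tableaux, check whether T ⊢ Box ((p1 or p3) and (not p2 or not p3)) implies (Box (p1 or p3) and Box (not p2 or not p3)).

Tableau for the negation not (Box ((p1 or p3) and (not p2 or not p3)) implies (Box (p1 or p3) and Box (not p2 or not p3))):
1. not (Box ((p1 or p3) and (not p2 or not p3)) implies (Box (p1 or p3) and Box (not p2 or not p3))), 0
2. Box ((p1 or p3) and (not p2 or not p3)), 0
3. not (Box (p1 or p3) and Box (not p2 or not p3)), 0
4. (p1 or p3) and (not p2 or not p3), 0
5. p1 or p3, 0
6. not p2 or not p3, 0
7. not Box (not p2 or not p3), 0
8. p3, 0
9. not p2, 0
10. not (not p2 or not p3), 1
11. p2, 1
12. p3, 1
13. (p1 or p3) and (not p2 or not p3), 1
14. p1 or p3, 1
15. not p2 or not p3, 1
16. not p3, 1
Accessibility: 0R0, 0R1, 1R1
Branch closes: p3 and not p3 both at 1.
All branches of the negation close; one closing branch shown above.

Valid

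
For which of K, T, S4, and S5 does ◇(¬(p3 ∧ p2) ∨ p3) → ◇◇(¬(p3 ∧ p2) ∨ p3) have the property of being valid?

T-tableau for the negation ¬(◇(¬(p3 ∧ p2) ∨ p3) → ◇◇(¬(p3 ∧ p2) ∨ p3)):
1. ¬(◇(¬(p3 ∧ p2) ∨ p3) → ◇◇(¬(p3 ∧ p2) ∨ p3)), 0
2. ◇(¬(p3 ∧ p2) ∨ p3), 0
3. ¬◇◇(¬(p3 ∧ p2) ∨ p3), 0
4. ¬◇(¬(p3 ∧ p2) ∨ p3), 0
5. ¬(¬(p3 ∧ p2) ∨ p3), 0
6. p3 ∧ p2, 0
7. ¬p3, 0
8. p3, 0
9. p2, 0
Accessibility: 0R0
Branch closes: p3 and ¬p3 both at 0.
Every branch closes (one shown): valid in T, hence also in S4, S5 (every theorem of T is a theorem of S4 and S5).
K-tableau for the negation ¬(◇(¬(p3 ∧ p2) ∨ p3) → ◇◇(¬(p3 ∧ p2) ∨ p3)):
1. ¬(◇(¬(p3 ∧ p2) ∨ p3) → ◇◇(¬(p3 ∧ p2) ∨ p3)), 0
2. ◇(¬(p3 ∧ p2) ∨ p3), 0
3. ¬◇◇(¬(p3 ∧ p2) ∨ p3), 0
4. ¬(p3 ∧ p2) ∨ p3, 1
5. ¬◇(¬(p3 ∧ p2) ∨ p3), 1
6. p3, 1
Accessibility: 0R1
Complete open branch: countermodel on a K-frame, so not valid in K.

T, S4, S5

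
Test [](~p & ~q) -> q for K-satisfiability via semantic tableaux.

1. [](~p & ~q) -> q, u
2. q, u

Satisfiable (open branch found)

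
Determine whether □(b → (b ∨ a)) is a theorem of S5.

Tableau for the negation ¬□(b → (b ∨ a)):
1. ¬□(b → (b ∨ a)), 0
2. ¬(b → (b ∨ a)), 1   [¬□-rule on 1: fresh world 1, 0R1]
3. b, 1   [¬→-rule on 2]
4. ¬(b ∨ a), 1   [¬→-rule on 2]
5. ¬b, 1   [¬∨-rule on 4]
6. ¬a, 1   [¬∨-rule on 4]
Accessibility: 0R0, 0R1, 1R0, 1R1
Branch closes: b and ¬b both at 1.
All branches of the negation close; one closing branch shown above.

Valid in S5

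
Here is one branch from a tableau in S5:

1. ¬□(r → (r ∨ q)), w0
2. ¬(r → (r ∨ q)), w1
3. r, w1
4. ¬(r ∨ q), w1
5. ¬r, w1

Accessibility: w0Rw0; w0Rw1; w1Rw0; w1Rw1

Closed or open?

Both r and ¬r appear at w1.

Yes, closed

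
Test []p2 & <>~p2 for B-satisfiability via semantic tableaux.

Unsatisfiable (every branch closes)

1. []p2 & <>~p2, 0
2. []p2, 0
3. <>~p2, 0
4. p2, 0
5. ~p2, 1
6. p2, 1
Accessibility: 0R0, 0R1, 1R0, 1R1
Branch closes: p2 and ~p2 both at 1.
Every branch closes; the branch above is one of them.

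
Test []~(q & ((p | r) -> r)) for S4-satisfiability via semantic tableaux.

1. []~(q & ((p | r) -> r)), u
2. ~(q & ((p | r) -> r)), u
3. ~((p | r) -> r), u
4. p | r, u
5. ~r, u
6. p, u
Accessibility: uRu

Yes, satisfiable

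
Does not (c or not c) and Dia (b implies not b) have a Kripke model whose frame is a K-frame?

1. not (c or not c) and Dia (b implies not b), w0
2. not (c or not c), w0   [and-rule on 1]
3. Dia (b implies not b), w0   [and-rule on 1]
4. not c, w0   [neg-or-rule on 2]
5. c, w0   [neg-or-rule on 2]
Branch closes: c and not c both at w0.
All branches of the tableau close; one closing branch shown above.

Unsatisfiable (every branch closes)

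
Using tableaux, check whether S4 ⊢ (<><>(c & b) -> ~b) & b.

No, not valid

Tableau for the negation ~((<><>(c & b) -> ~b) & b):
1. ~((<><>(c & b) -> ~b) & b), u
2. ~b, u   [~&-rule on 1 (branches; this branch)]
Accessibility: uRu
The negation has an open branch (countermodel exists).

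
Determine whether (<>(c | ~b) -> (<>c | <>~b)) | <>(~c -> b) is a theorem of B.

Valid in B

Tableau for the negation ~((<>(c | ~b) -> (<>c | <>~b)) | <>(~c -> b)):
1. ~((<>(c | ~b) -> (<>c | <>~b)) | <>(~c -> b)), u
2. ~(<>(c | ~b) -> (<>c | <>~b)), u   [~|-rule on 1]
3. ~<>(~c -> b), u   [~|-rule on 1]
4. <>(c | ~b), u   [~->-rule on 2]
5. ~(<>c | <>~b), u   [~->-rule on 2]
6. ~<>c, u   [~|-rule on 5]
7. ~<>~b, u   [~|-rule on 5]
8. ~(~c -> b), u   [~<>-rule on 3 via uRu]
9. ~c, u   [~->-rule on 8]
10. ~b, u   [~->-rule on 8]
11. b, u   [~<>-rule on 7 via uRu]
Accessibility: uRu
Branch closes: b and ~b both at u.
All branches of the negation close; one closing branch shown above.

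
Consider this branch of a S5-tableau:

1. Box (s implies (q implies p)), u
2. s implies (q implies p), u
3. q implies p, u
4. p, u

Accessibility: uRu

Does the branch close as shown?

No atom appears with both signs at the same world.

Not closed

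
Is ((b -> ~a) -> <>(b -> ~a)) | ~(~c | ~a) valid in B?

Yes, valid

Tableau for the negation ~(((b -> ~a) -> <>(b -> ~a)) | ~(~c | ~a)):
1. ~(((b -> ~a) -> <>(b -> ~a)) | ~(~c | ~a)), w0
2. ~((b -> ~a) -> <>(b -> ~a)), w0   [~|-rule on 1]
3. ~c | ~a, w0   [~|-rule on 1]
4. b -> ~a, w0   [~->-rule on 2]
5. ~<>(b -> ~a), w0   [~->-rule on 2]
6. ~(b -> ~a), w0   [~<>-rule on 5 via w0Rw0]
7. b, w0   [~->-rule on 6]
8. a, w0   [~->-rule on 6]
9. ~c, w0   [|-rule on 3 (branches; this branch)]
10. ~a, w0   [->-rule on 4 (branches; this branch)]
Accessibility: w0Rw0
Branch closes: a and ~a both at w0.
All branches of the negation close; one closing branch shown above.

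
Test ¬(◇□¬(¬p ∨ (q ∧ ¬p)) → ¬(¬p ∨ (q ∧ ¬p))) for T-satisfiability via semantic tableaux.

Satisfiable

1. ¬(◇□¬(¬p ∨ (q ∧ ¬p)) → ¬(¬p ∨ (q ∧ ¬p))), 0
2. ◇□¬(¬p ∨ (q ∧ ¬p)), 0
3. ¬p ∨ (q ∧ ¬p), 0
4. q ∧ ¬p, 0
5. q, 0
6. ¬p, 0
7. □¬(¬p ∨ (q ∧ ¬p)), 1
8. ¬(¬p ∨ (q ∧ ¬p)), 1
9. p, 1
10. ¬(q ∧ ¬p), 1
Accessibility: 0R0, 0R1, 1R1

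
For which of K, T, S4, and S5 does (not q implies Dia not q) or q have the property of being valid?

K-tableau for the negation not ((not q implies Dia not q) or q):
1. not ((not q implies Dia not q) or q), 0
2. not (not q implies Dia not q), 0
3. not q, 0
4. not Dia not q, 0
Complete open branch: countermodel on a K-frame, so not valid in K.
T-tableau for the negation not ((not q implies Dia not q) or q):
1. not ((not q implies Dia not q) or q), 0
2. not (not q implies Dia not q), 0
3. not q, 0
4. not Dia not q, 0
5. q, 0
Accessibility: 0R0
Branch closes: q and not q both at 0.
Every branch closes (one shown): valid in T, hence also in S4, S5 (every theorem of T is a theorem of S4 and S5).

T, S4, S5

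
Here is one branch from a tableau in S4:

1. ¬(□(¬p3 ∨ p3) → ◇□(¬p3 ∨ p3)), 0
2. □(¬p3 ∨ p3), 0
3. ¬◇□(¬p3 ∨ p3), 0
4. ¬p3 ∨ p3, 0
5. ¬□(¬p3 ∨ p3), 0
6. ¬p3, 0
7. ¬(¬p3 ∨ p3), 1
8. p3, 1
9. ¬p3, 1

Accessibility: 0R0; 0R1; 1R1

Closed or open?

Both p3 and ¬p3 appear at 1.

Yes, closed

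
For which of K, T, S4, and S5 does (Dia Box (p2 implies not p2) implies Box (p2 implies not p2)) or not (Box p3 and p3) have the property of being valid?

S5

S4-tableau for the negation not ((Dia Box (p2 implies not p2) implies Box (p2 implies not p2)) or not (Box p3 and p3)):
1. not ((Dia Box (p2 implies not p2) implies Box (p2 implies not p2)) or not (Box p3 and p3)), u
2. not (Dia Box (p2 implies not p2) implies Box (p2 implies not p2)), u
3. Box p3 and p3, u
4. Dia Box (p2 implies not p2), u
5. not Box (p2 implies not p2), u
6. Box p3, u
7. p3, u
8. Box (p2 implies not p2), v
9. p3, v
10. p2 implies not p2, v
11. not p2, v
12. not (p2 implies not p2), w
13. p2, w
14. p3, w
Accessibility: uRu, uRv, uRw, vRv, wRw
Complete open branch: countermodel on an S4-frame, so not valid in S4, nor in K, T (the same frame is also a K-frame and a T-frame).
S5-tableau for the negation not ((Dia Box (p2 implies not p2) implies Box (p2 implies not p2)) or not (Box p3 and p3)):
1. not ((Dia Box (p2 implies not p2) implies Box (p2 implies not p2)) or not (Box p3 and p3)), u
2. not (Dia Box (p2 implies not p2) implies Box (p2 implies not p2)), u
3. Box p3 and p3, u
4. Dia Box (p2 implies not p2), u
5. not Box (p2 implies not p2), u
6. Box p3, u
7. p3, u
8. Box (p2 implies not p2), v
9. p3, v
10. p2 implies not p2, u
11. p2 implies not p2, v
12. not p2, u
13. not p2, v
14. not (p2 implies not p2), w
15. p2, w
16. p3, w
17. p2 implies not p2, w
18. not p2, w
Accessibility: uRu, uRv, uRw, vRu, vRv, vRw, wRu, wRv, wRw
Branch closes: p2 and not p2 both at w.
Every branch closes (one shown): valid in S5.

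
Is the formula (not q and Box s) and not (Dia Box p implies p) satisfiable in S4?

Satisfiable (open branch found)

1. (not q and Box s) and not (Dia Box p implies p), w0
2. not q and Box s, w0
3. not (Dia Box p implies p), w0
4. not q, w0
5. Box s, w0
6. Dia Box p, w0
7. not p, w0
8. s, w0
9. Box p, w1
10. s, w1
11. p, w1
Accessibility: w0Rw0, w0Rw1, w1Rw1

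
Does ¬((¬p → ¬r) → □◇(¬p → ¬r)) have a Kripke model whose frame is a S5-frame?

Unsatisfiable (every branch closes)

1. ¬((¬p → ¬r) → □◇(¬p → ¬r)), u
2. ¬p → ¬r, u
3. ¬□◇(¬p → ¬r), u
4. ¬r, u
5. ¬◇(¬p → ¬r), v
6. ¬(¬p → ¬r), u
7. ¬p, u
8. r, u
Accessibility: uRu, uRv, vRu, vRv
Branch closes: r and ¬r both at u.
(One branch shown.) All branches close.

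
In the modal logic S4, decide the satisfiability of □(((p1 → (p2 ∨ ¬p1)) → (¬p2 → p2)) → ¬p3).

1. □(((p1 → (p2 ∨ ¬p1)) → (¬p2 → p2)) → ¬p3), u
2. ((p1 → (p2 ∨ ¬p1)) → (¬p2 → p2)) → ¬p3, u   [□-rule on 1 via uRu]
3. ¬p3, u   [→-rule on 2 (branches; this branch)]
Accessibility: uRu

Yes, satisfiable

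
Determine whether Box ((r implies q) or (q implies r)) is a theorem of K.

Valid

Tableau for the negation not Box ((r implies q) or (q implies r)):
1. not Box ((r implies q) or (q implies r)), w0
2. not ((r implies q) or (q implies r)), w1
3. not (r implies q), w1
4. not (q implies r), w1
5. r, w1
6. not q, w1
7. q, w1
8. not r, w1
Accessibility: w0Rw1
Branch closes: q and not q both at w1.
Every branch of the negation's tableau closes; the branch above is one of them.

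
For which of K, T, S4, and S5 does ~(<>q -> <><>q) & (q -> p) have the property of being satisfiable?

K-tableau for the formula:
1. ~(<>q -> <><>q) & (q -> p), u
2. ~(<>q -> <><>q), u   [&-rule on 1]
3. q -> p, u   [&-rule on 1]
4. <>q, u   [~->-rule on 2]
5. ~<><>q, u   [~->-rule on 2]
6. p, u   [->-rule on 3 (branches; this branch)]
7. q, v   [<>-rule on 4: fresh world v, uRv]
8. ~<>q, v   [~<>-rule on 5 via uRv]
Accessibility: uRv
Complete open branch: satisfiable in K.
T-tableau for the formula:
1. ~(<>q -> <><>q) & (q -> p), u
2. ~(<>q -> <><>q), u   [&-rule on 1]
3. q -> p, u   [&-rule on 1]
4. <>q, u   [~->-rule on 2]
5. ~<><>q, u   [~->-rule on 2]
6. ~<>q, u   [~<>-rule on 5 via uRu]
7. ~q, u   [~<>-rule on 6 via uRu]
8. p, u   [->-rule on 3 (branches; this branch)]
9. q, v   [<>-rule on 4: fresh world v, uRv]
10. ~<>q, v   [~<>-rule on 5 via uRv]
11. ~q, v   [~<>-rule on 6 via uRv]
Accessibility: uRu, uRv, vRv
Branch closes: q and ~q both at v.
Every branch closes (one shown): unsatisfiable in T, hence also in S4, S5 (every S4/S5-frame is a T-frame).

K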